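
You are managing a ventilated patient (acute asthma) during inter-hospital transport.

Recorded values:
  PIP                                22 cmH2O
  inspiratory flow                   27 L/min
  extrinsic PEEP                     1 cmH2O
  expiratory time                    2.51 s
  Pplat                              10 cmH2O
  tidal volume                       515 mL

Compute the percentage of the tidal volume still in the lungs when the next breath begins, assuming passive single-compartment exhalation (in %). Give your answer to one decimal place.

Flow: 27 L/min ÷ 60 = 0.45 L/s.
R = (PIP − Pplat)/V̇ = (22 − 10) / 0.45 = 12.0/0.45 = 26.667 cmH2O·s/L.
C = Vt/(Pplat − PEEP) = 515.0 / (10 − 1) = 515.0/9.0 = 57.222 mL/cmH2O.
τ = R × C = 26.667 × 0.05722 L/cmH2O = 1.526 s.
Fraction remaining at end-expiration = e^(−Te/τ) = e^(−2.51/1.526) = 0.193 → 19.3%.

19.3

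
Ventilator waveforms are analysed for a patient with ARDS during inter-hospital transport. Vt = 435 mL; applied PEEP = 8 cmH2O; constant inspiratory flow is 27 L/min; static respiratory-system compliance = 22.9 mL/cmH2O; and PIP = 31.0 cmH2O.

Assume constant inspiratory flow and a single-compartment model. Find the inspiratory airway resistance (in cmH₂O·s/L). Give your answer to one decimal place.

Flow: 27 L/min ÷ 60 = 0.45 L/s.
Equation of motion (constant flow): PIP = Vt/C + R·V̇ + PEEP.
R·V̇ = PIP − Vt/C − PEEP = 31.0 − 435/22.9 − 8 = 31.0 − 18.996 − 8 = 4.004 cmH2O.
R = 4.004 / 0.45 = 8.898 cmH2O·s/L.

8.9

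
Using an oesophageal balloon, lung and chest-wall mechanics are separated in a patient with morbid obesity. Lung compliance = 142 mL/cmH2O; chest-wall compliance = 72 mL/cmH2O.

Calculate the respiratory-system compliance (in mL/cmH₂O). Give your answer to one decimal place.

Lung and chest wall are elastances in series: 1/Crs = 1/CL + 1/Ccw.
1/Crs = 1/142 + 1/72 = 0.02093.
Crs = 47.778 mL/cmH2O.

47.8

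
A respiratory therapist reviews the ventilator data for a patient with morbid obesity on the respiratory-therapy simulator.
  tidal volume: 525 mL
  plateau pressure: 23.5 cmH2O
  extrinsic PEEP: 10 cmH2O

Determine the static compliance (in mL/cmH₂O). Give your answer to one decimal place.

Cstat = Vt / (Pplat − PEEP) = 525 / (23.5 − 10) = 525 / 13.5 = 38.889 mL/cmH2O.

38.9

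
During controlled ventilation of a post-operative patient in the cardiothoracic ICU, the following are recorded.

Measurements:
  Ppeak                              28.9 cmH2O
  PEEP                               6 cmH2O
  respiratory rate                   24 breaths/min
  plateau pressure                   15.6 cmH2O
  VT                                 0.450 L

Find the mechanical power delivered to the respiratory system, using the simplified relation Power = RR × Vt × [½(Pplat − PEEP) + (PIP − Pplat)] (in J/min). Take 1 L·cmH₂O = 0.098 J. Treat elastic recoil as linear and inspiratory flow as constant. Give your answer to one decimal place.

19.2

Per-breath work = Vt × [½(Pplat−PEEP) + (PIP−Pplat)] = 0.450 × [0.5×9.6 + 13.3] = 0.450 × 18.1 = 8.145 L·cmH2O.
Power = 24 × 8.145 = 195.48 L·cmH2O/min.
× 0.098 J/(L·cmH2O) → 19.157 J/min.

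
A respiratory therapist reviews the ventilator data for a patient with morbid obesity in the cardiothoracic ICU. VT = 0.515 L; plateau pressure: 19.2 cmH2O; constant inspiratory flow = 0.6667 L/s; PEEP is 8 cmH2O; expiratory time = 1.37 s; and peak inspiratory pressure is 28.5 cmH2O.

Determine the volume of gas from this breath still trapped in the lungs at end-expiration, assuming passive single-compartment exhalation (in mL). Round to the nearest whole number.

61

R = (PIP − Pplat)/V̇ = (28.5 − 19.2) / 0.6667 = 9.3/0.6667 = 13.949 cmH2O·s/L.
C = Vt/(Pplat − PEEP) = 515.0 / (19.2 − 8) = 515.0/11.2 = 45.982 mL/cmH2O.
τ = R × C = 13.949 × 0.04598 L/cmH2O = 0.6414 s.
Fraction remaining = e^(−Te/τ) = e^(−1.37/0.6414) = 0.1181.
Trapped volume = 515.0 × 0.1181 = 60.822 mL.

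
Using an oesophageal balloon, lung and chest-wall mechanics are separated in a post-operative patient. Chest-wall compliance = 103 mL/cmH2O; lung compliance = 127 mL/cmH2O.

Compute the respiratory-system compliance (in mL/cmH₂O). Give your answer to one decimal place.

56.9

Lung and chest wall are elastances in series: 1/Crs = 1/CL + 1/Ccw.
1/Crs = 1/127 + 1/103 = 0.01758.
Crs = 56.883 mL/cmH2O.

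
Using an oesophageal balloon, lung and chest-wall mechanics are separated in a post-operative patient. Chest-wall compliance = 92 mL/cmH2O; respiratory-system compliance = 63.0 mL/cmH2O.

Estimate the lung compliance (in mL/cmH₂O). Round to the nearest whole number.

200

1/CL = 1/Crs − 1/Ccw.
1/CL = 1/63.0 − 1/92 = 0.005003.
CL = 199.88 mL/cmH2O.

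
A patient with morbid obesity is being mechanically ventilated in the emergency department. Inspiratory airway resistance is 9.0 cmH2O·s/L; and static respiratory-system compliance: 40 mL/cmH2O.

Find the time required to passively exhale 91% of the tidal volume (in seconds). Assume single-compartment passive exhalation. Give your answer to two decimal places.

0.87

τ = R × C = 9.0 × 40 mL/cmH2O = 9.0 × 0.040 L/cmH2O = 0.36 s.
Exhaled fraction f = 1 − e^(−t/τ) → t = −τ·ln(1 − f) = −0.36·ln(0.09) = 0.8669 s.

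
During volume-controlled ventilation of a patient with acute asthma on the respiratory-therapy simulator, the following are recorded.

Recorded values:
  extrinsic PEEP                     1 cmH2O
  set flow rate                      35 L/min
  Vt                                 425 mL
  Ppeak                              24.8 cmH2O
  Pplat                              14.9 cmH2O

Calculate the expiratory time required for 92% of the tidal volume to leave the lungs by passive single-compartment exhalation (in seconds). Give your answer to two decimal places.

1.31

Flow: 35 L/min ÷ 60 = 0.5833 L/s.
R = (PIP − Pplat)/V̇ = (24.8 − 14.9) / 0.5833 = 9.9/0.5833 = 16.972 cmH2O·s/L.
C = Vt/(Pplat − PEEP) = 425.0 / (14.9 − 1) = 425.0/13.9 = 30.576 mL/cmH2O.
τ = R × C = 16.972 × 0.03058 L/cmH2O = 0.519 s.
t = −τ·ln(1 − 0.92) = −0.519·ln(0.08) = 1.311 s.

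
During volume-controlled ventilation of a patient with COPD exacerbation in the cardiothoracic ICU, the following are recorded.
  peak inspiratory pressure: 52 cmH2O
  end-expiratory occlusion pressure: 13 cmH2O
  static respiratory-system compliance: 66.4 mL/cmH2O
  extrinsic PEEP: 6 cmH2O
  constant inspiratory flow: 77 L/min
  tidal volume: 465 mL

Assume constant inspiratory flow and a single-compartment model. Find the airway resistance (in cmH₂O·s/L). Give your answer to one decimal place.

24.9

Flow: 77 L/min ÷ 60 = 1.2833 L/s.
Total PEEP = 13 cmH2O (set 6 + intrinsic 7); this is the baseline alveolar pressure.
Equation of motion (constant flow): PIP = Vt/C + R·V̇ + PEEP.
R·V̇ = PIP − Vt/C − PEEP = 52 − 465/66.4 − 13 = 52 − 7.003 − 13 = 31.997 cmH2O.
R = 31.997 / 1.2833 = 24.933 cmH2O·s/L.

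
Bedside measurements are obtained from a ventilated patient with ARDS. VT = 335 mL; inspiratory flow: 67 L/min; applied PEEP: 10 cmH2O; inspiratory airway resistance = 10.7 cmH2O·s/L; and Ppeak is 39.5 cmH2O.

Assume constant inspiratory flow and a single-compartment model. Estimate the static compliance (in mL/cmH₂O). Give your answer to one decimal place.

19.1

Flow: 67 L/min ÷ 60 = 1.1167 L/s.
Equation of motion (constant flow): PIP = Vt/C + R·V̇ + PEEP.
Vt/C = PIP − R·V̇ − PEEP = 39.5 − 10.7×1.1167 − 10 = 39.5 − 11.949 − 10 = 17.551 cmH2O.
C = Vt / 17.551 = 335 / 17.551 = 19.087 mL/cmH2O.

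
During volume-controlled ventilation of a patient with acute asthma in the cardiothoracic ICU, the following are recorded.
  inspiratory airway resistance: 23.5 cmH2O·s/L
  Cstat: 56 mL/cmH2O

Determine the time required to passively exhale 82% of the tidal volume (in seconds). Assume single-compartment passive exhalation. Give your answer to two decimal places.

2.26

τ = R × C = 23.5 × 56 mL/cmH2O = 23.5 × 0.056 L/cmH2O = 1.316 s.
Exhaled fraction f = 1 − e^(−t/τ) → t = −τ·ln(1 − f) = −1.316·ln(0.18) = 2.257 s.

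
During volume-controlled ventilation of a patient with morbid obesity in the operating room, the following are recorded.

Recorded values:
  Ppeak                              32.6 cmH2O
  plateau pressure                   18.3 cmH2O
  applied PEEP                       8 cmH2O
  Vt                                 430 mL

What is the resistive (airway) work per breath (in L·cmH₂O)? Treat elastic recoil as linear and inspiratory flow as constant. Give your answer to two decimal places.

With constant inspiratory flow the resistive pressure is constant at PIP − Pplat = 32.6 − 18.3 = 14.3 cmH2O, so resistive work = 14.3 × 0.430 = 6.149 L·cmH2O.

6.15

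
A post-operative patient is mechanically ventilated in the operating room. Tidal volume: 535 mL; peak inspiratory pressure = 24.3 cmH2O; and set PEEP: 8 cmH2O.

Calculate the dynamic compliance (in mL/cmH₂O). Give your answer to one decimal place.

32.8

Dynamic compliance = Vt / (PIP − PEEP) = 535 / (24.3 − 8) = 535 / 16.3 = 32.822 mL/cmH2O.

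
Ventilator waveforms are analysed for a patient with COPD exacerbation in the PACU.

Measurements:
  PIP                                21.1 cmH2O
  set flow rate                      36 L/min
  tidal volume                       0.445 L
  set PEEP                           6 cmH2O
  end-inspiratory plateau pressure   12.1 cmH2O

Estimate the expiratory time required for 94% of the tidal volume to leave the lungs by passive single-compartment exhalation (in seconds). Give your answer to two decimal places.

3.08

Flow: 36 L/min ÷ 60 = 0.6 L/s.
R = (PIP − Pplat)/V̇ = (21.1 − 12.1) / 0.6 = 9.0/0.6 = 15.0 cmH2O·s/L.
C = Vt/(Pplat − PEEP) = 445.0 / (12.1 − 6) = 445.0/6.1 = 72.951 mL/cmH2O.
τ = R × C = 15.0 × 0.07295 L/cmH2O = 1.094 s.
t = −τ·ln(1 − 0.94) = −1.094·ln(0.06) = 3.078 s.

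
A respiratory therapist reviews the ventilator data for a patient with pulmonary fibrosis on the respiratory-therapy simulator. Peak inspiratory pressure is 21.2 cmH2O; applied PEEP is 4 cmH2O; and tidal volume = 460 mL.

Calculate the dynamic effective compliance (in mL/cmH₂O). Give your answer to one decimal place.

26.7

Dynamic compliance = Vt / (PIP − PEEP) = 460 / (21.2 − 4) = 460 / 17.2 = 26.744 mL/cmH2O.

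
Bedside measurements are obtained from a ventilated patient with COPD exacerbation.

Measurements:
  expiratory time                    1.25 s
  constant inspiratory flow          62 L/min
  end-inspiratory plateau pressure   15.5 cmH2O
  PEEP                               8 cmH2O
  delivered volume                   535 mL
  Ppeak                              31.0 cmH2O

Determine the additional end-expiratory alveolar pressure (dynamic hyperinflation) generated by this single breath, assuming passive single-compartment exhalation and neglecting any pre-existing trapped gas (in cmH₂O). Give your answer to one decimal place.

2.3

Flow: 62 L/min ÷ 60 = 1.0333 L/s.
R = (PIP − Pplat)/V̇ = (31.0 − 15.5) / 1.0333 = 15.5/1.0333 = 15.0 cmH2O·s/L.
C = Vt/(Pplat − PEEP) = 535.0 / (15.5 − 8) = 535.0/7.5 = 71.333 mL/cmH2O.
τ = R × C = 15.0 × 0.07133 L/cmH2O = 1.07 s.
Fraction remaining = e^(−Te/τ) = e^(−1.25/1.07) = 0.3109; trapped volume = 535.0 × 0.3109 = 166.33 mL.
Additional alveolar pressure from trapping ≈ V_trapped / C = 166.33 / 71.333 = 2.332 cmH2O.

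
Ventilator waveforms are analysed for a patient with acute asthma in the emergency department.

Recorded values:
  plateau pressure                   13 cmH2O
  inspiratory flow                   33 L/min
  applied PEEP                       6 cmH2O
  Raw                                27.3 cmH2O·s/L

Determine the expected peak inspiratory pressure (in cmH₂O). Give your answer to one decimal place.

Flow: 33 L/min ÷ 60 = 0.55 L/s.
PIP = Pplat + Raw × flow = 13 + 27.3 × 0.55 = 13 + 15.015 = 28.015 cmH2O.

28.0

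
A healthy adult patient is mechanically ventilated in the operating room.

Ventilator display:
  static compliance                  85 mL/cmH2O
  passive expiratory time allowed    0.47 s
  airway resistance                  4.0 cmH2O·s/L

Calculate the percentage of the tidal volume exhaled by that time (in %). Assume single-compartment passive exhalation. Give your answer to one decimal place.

74.9

τ = R × C = 4.0 × 85 mL/cmH2O = 4.0 × 0.085 L/cmH2O = 0.34 s.
Passive exhalation: V(t)/V₀ = e^(−t/τ) = e^(−0.47/0.34) = 0.251.
Fraction exhaled = 1 − 0.251 = 0.749 → 74.9%.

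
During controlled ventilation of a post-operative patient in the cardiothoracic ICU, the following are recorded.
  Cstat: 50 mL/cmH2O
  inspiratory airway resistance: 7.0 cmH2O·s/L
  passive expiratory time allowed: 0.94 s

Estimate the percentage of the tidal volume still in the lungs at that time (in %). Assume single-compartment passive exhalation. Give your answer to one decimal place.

τ = R × C = 7.0 × 50 mL/cmH2O = 7.0 × 0.050 L/cmH2O = 0.35 s.
Passive exhalation: V(t)/V₀ = e^(−t/τ) = e^(−0.94/0.35) = 0.06817.
Fraction remaining = 0.06817 → 6.817%.

6.8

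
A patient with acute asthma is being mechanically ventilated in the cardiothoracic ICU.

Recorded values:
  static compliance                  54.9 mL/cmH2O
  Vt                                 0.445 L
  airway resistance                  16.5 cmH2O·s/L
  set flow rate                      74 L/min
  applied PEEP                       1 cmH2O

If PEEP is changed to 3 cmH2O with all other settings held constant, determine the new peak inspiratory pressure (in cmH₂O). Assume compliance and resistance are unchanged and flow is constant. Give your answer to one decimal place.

Flow: 74 L/min ÷ 60 = 1.2333 L/s.
PIP = Vt/C + R·V̇ + PEEP (constant-flow equation of motion).
Only the baseline term changes: ΔPIP = ΔPEEP = 3 − 1 = 2.0 cmH2O.
Original PIP = 445/54.9 + 16.5×1.2333 + 1 = 29.455 cmH2O; new PIP = 29.455 + (2.0) = 31.455 cmH2O.

31.5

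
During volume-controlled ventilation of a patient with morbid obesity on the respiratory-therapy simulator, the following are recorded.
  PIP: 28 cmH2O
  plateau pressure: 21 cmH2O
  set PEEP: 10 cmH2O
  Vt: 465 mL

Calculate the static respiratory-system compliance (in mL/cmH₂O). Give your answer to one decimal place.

Cstat = Vt / (Pplat − PEEP) = 465 / (21 − 10) = 465 / 11.0 = 42.273 mL/cmH2O.

42.3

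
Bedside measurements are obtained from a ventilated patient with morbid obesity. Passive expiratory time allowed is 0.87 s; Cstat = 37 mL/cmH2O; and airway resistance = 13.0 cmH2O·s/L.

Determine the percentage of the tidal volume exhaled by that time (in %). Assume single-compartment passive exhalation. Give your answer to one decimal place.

τ = R × C = 13.0 × 37 mL/cmH2O = 13.0 × 0.037 L/cmH2O = 0.481 s.
Passive exhalation: V(t)/V₀ = e^(−t/τ) = e^(−0.87/0.481) = 0.1639.
Fraction exhaled = 1 − 0.1639 = 0.8361 → 83.61%.

83.6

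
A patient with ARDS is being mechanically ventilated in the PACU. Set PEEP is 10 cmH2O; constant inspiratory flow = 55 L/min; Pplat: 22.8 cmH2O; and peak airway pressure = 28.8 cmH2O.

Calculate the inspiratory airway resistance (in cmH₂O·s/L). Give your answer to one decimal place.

Flow: 55 L/min ÷ 60 = 0.9167 L/s.
Raw = (PIP − Pplat) / flow = (28.8 − 22.8) / 0.9167 = 6.0 / 0.9167 = 6.545 cmH2O·s/L.

6.5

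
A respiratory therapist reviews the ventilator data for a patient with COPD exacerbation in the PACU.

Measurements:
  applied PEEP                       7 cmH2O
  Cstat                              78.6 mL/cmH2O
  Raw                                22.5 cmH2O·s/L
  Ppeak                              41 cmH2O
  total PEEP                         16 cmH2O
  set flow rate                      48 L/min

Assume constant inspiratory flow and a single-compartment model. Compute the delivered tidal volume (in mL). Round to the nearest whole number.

550

Flow: 48 L/min ÷ 60 = 0.8 L/s.
Total PEEP = 16 cmH2O (set 7 + intrinsic 9); this is the baseline alveolar pressure.
Equation of motion (constant flow): PIP = Vt/C + R·V̇ + PEEP.
Vt/C = PIP − R·V̇ − PEEP = 41 − 18.0 − 16 = 7.0 cmH2O.
Vt = C × 7.0 = 78.6 × 7.0 = 550.2 mL.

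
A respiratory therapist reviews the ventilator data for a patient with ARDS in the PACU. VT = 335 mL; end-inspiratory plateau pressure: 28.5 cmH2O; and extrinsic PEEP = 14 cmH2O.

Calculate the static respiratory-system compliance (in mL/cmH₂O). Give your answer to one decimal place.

Cstat = Vt / (Pplat − PEEP) = 335 / (28.5 − 14) = 335 / 14.5 = 23.103 mL/cmH2O.

23.1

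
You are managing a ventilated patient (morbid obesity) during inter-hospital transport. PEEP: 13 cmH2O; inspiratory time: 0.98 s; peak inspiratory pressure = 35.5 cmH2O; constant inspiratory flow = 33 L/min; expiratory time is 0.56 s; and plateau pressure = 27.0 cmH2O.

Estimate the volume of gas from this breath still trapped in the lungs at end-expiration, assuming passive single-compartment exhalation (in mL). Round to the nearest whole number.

Flow: 33 L/min ÷ 60 = 0.55 L/s.
Vt = flow × Ti = 0.55 L/s × 0.98 s × 1000 mL/L = 539.0 mL.
R = (PIP − Pplat)/V̇ = (35.5 − 27.0) / 0.55 = 8.5/0.55 = 15.455 cmH2O·s/L.
C = Vt/(Pplat − PEEP) = 539.0 / (27.0 − 13) = 539.0/14.0 = 38.5 mL/cmH2O.
τ = R × C = 15.455 × 0.0385 L/cmH2O = 0.595 s.
Fraction remaining = e^(−Te/τ) = e^(−0.56/0.595) = 0.3902.
Trapped volume = 539.0 × 0.3902 = 210.32 mL.

210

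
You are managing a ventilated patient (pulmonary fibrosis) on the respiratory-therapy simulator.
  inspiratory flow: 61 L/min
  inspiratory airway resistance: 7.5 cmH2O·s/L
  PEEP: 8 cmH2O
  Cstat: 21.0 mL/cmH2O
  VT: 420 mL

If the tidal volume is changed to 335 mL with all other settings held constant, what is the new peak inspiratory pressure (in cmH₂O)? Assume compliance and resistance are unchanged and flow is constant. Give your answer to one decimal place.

31.6

Flow: 61 L/min ÷ 60 = 1.0167 L/s.
PIP = Vt/C + R·V̇ + PEEP (constant-flow equation of motion).
Only the elastic term changes: ΔPIP = ΔVt / C = (335 − 420) / 21.0 = -4.048 cmH2O.
Original PIP = 420/21.0 + 7.5×1.0167 + 8 = 35.625 cmH2O; new PIP = 35.625 + (-4.048) = 31.577 cmH2O.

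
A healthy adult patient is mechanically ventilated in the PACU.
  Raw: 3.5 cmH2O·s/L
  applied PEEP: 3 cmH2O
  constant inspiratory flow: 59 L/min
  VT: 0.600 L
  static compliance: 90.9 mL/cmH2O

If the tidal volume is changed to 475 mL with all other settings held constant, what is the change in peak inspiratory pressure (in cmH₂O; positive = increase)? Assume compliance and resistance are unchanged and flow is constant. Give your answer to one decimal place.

-1.4

PIP = Vt/C + R·V̇ + PEEP (constant-flow equation of motion).
Only the elastic term changes: ΔPIP = ΔVt / C = (475 − 600) / 90.9 = -1.375 cmH2O.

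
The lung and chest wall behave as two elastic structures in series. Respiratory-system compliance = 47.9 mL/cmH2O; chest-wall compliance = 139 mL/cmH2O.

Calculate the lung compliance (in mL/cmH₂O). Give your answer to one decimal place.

73.1

1/CL = 1/Crs − 1/Ccw.
1/CL = 1/47.9 − 1/139 = 0.01368.
CL = 73.099 mL/cmH2O.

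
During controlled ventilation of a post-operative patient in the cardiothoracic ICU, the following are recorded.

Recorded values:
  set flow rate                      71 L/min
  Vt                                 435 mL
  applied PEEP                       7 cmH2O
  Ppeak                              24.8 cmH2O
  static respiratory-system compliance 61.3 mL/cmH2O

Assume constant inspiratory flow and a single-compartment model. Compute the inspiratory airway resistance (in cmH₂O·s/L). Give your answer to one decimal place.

9.0

Flow: 71 L/min ÷ 60 = 1.1833 L/s.
Equation of motion (constant flow): PIP = Vt/C + R·V̇ + PEEP.
R·V̇ = PIP − Vt/C − PEEP = 24.8 − 435/61.3 − 7 = 24.8 − 7.096 − 7 = 10.704 cmH2O.
R = 10.704 / 1.1833 = 9.046 cmH2O·s/L.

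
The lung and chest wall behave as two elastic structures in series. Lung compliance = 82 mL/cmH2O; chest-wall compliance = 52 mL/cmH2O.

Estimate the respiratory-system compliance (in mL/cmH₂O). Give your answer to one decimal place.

31.8

Lung and chest wall are elastances in series: 1/Crs = 1/CL + 1/Ccw.
1/Crs = 1/82 + 1/52 = 0.03143.
Crs = 31.817 mL/cmH2O.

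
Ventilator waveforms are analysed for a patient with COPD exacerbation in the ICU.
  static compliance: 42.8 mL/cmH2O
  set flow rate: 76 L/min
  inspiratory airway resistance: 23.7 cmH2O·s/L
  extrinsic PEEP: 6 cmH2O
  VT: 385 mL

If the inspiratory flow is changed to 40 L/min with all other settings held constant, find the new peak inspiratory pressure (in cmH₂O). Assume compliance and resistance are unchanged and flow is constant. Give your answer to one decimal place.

30.8

Flow: 76 L/min ÷ 60 = 1.2667 L/s.
New flow: 40 L/min ÷ 60 = 0.6667 L/s.
PIP = Vt/C + R·V̇ + PEEP (constant-flow equation of motion).
Only the resistive term changes: ΔPIP = R × ΔV̇ = 23.7 × (0.6667 − 1.2667) = 23.7 × -0.6 = -14.22 cmH2O.
Original PIP = 385/42.8 + 23.7×1.2667 + 6 = 45.016 cmH2O; new PIP = 45.016 + (-14.22) = 30.796 cmH2O.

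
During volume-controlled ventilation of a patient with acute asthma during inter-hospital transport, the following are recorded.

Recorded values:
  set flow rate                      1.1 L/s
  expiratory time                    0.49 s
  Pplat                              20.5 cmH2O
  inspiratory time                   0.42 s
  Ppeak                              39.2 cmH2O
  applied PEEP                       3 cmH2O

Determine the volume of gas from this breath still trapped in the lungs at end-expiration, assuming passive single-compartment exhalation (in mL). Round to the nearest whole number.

155

Vt = flow × Ti = 1.1 L/s × 0.42 s × 1000 mL/L = 462.0 mL.
R = (PIP − Pplat)/V̇ = (39.2 − 20.5) / 1.1 = 18.7/1.1 = 17.0 cmH2O·s/L.
C = Vt/(Pplat − PEEP) = 462.0 / (20.5 − 3) = 462.0/17.5 = 26.4 mL/cmH2O.
τ = R × C = 17.0 × 0.0264 L/cmH2O = 0.4488 s.
Fraction remaining = e^(−Te/τ) = e^(−0.49/0.4488) = 0.3356.
Trapped volume = 462.0 × 0.3356 = 155.05 mL.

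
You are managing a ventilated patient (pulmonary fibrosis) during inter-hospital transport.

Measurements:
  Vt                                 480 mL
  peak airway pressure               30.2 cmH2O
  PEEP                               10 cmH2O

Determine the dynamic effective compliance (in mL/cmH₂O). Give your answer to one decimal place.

23.8

Dynamic compliance = Vt / (PIP − PEEP) = 480 / (30.2 − 10) = 480 / 20.2 = 23.762 mL/cmH2O.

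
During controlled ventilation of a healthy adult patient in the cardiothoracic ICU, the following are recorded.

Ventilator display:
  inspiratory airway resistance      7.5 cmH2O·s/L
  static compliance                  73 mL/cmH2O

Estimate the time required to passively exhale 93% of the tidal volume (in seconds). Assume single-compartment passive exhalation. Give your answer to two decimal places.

1.46

τ = R × C = 7.5 × 73 mL/cmH2O = 7.5 × 0.073 L/cmH2O = 0.5475 s.
Exhaled fraction f = 1 − e^(−t/τ) → t = −τ·ln(1 − f) = −0.5475·ln(0.07) = 1.456 s.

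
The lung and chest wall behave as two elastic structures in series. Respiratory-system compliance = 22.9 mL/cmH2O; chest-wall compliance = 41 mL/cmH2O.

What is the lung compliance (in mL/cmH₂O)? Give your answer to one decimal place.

51.9

1/CL = 1/Crs − 1/Ccw.
1/CL = 1/22.9 − 1/41 = 0.01928.
CL = 51.867 mL/cmH2O.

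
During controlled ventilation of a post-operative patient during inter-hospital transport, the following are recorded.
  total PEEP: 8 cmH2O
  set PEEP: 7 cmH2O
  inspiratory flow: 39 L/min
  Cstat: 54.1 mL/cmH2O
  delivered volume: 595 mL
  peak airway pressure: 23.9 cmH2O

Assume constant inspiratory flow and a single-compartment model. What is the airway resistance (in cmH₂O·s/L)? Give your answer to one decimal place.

7.5

Flow: 39 L/min ÷ 60 = 0.65 L/s.
Total PEEP = 8 cmH2O (set 7 + intrinsic 1); this is the baseline alveolar pressure.
Equation of motion (constant flow): PIP = Vt/C + R·V̇ + PEEP.
R·V̇ = PIP − Vt/C − PEEP = 23.9 − 595/54.1 − 8 = 23.9 − 10.998 − 8 = 4.902 cmH2O.
R = 4.902 / 0.65 = 7.542 cmH2O·s/L.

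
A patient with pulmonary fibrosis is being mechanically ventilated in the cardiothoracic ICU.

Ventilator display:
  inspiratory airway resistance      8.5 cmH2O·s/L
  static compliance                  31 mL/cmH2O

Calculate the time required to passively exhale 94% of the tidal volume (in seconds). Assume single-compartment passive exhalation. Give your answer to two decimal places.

τ = R × C = 8.5 × 31 mL/cmH2O = 8.5 × 0.031 L/cmH2O = 0.2635 s.
Exhaled fraction f = 1 − e^(−t/τ) → t = −τ·ln(1 − f) = −0.2635·ln(0.06) = 0.7413 s.

0.74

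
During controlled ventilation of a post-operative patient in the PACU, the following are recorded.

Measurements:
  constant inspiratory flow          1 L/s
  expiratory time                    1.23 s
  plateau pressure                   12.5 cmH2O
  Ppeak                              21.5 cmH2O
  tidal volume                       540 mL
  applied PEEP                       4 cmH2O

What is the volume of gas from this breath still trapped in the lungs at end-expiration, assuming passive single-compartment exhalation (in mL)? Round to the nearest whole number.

R = (PIP − Pplat)/V̇ = (21.5 − 12.5) / 1 = 9.0/1 = 9.0 cmH2O·s/L.
C = Vt/(Pplat − PEEP) = 540.0 / (12.5 − 4) = 540.0/8.5 = 63.529 mL/cmH2O.
τ = R × C = 9.0 × 0.06353 L/cmH2O = 0.5718 s.
Fraction remaining = e^(−Te/τ) = e^(−1.23/0.5718) = 0.1164.
Trapped volume = 540.0 × 0.1164 = 62.856 mL.

63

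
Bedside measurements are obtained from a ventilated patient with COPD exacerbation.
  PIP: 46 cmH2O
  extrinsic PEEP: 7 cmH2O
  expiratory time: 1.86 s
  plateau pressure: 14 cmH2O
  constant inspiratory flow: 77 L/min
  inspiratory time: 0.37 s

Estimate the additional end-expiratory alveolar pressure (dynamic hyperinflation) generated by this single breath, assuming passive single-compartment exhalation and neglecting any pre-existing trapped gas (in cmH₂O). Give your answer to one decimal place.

2.3

Flow: 77 L/min ÷ 60 = 1.2833 L/s.
Vt = flow × Ti = 1.2833 L/s × 0.37 s × 1000 mL/L = 474.82 mL.
R = (PIP − Pplat)/V̇ = (46 − 14) / 1.2833 = 32.0/1.2833 = 24.936 cmH2O·s/L.
C = Vt/(Pplat − PEEP) = 474.82 / (14 − 7) = 474.82/7.0 = 67.831 mL/cmH2O.
τ = R × C = 24.936 × 0.06783 L/cmH2O = 1.691 s.
Fraction remaining = e^(−Te/τ) = e^(−1.86/1.691) = 0.3329; trapped volume = 474.82 × 0.3329 = 158.07 mL.
Additional alveolar pressure from trapping ≈ V_trapped / C = 158.07 / 67.831 = 2.33 cmH2O.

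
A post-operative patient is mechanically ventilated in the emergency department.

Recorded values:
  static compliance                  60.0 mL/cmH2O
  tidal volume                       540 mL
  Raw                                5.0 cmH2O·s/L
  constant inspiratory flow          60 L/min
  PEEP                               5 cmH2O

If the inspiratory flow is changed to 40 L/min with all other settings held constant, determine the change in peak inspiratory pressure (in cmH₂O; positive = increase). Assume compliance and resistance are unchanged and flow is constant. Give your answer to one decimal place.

-1.7

Flow: 60 L/min ÷ 60 = 1 L/s.
New flow: 40 L/min ÷ 60 = 0.6667 L/s.
PIP = Vt/C + R·V̇ + PEEP (constant-flow equation of motion).
Only the resistive term changes: ΔPIP = R × ΔV̇ = 5.0 × (0.6667 − 1) = 5.0 × -0.3333 = -1.667 cmH2O.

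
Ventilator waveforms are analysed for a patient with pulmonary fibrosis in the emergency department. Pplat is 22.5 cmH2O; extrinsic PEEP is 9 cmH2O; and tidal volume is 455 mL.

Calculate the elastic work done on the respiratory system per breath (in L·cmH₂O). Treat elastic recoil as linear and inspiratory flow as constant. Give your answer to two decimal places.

Elastic work ≈ ½ × (Pplat − PEEP) × Vt = 0.5 × (22.5 − 9) × 0.455 L = 0.5 × 13.5 × 0.455 = 3.071 L·cmH2O.

3.07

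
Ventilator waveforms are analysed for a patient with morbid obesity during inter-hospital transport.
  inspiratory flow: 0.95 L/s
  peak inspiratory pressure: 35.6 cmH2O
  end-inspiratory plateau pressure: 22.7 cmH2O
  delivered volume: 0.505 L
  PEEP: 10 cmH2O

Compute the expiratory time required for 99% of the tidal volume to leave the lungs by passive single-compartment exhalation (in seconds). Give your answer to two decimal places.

2.49

R = (PIP − Pplat)/V̇ = (35.6 − 22.7) / 0.95 = 12.9/0.95 = 13.579 cmH2O·s/L.
C = Vt/(Pplat − PEEP) = 505.0 / (22.7 − 10) = 505.0/12.7 = 39.764 mL/cmH2O.
τ = R × C = 13.579 × 0.03976 L/cmH2O = 0.5399 s.
t = −τ·ln(1 − 0.99) = −0.5399·ln(0.01) = 2.486 s.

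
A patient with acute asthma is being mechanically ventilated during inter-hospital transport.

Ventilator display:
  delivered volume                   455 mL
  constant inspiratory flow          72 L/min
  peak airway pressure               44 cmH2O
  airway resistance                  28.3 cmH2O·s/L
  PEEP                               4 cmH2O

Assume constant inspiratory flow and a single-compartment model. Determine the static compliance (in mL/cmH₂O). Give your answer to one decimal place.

Flow: 72 L/min ÷ 60 = 1.2 L/s.
Equation of motion (constant flow): PIP = Vt/C + R·V̇ + PEEP.
Vt/C = PIP − R·V̇ − PEEP = 44 − 28.3×1.2 − 4 = 44 − 33.96 − 4 = 6.04 cmH2O.
C = Vt / 6.04 = 455 / 6.04 = 75.331 mL/cmH2O.

75.3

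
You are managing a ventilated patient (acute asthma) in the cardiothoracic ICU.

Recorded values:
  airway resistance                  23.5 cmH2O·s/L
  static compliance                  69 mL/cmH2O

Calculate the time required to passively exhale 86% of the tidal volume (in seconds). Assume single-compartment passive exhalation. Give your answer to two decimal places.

τ = R × C = 23.5 × 69 mL/cmH2O = 23.5 × 0.069 L/cmH2O = 1.622 s.
Exhaled fraction f = 1 − e^(−t/τ) → t = −τ·ln(1 − f) = −1.622·ln(0.14) = 3.189 s.

3.19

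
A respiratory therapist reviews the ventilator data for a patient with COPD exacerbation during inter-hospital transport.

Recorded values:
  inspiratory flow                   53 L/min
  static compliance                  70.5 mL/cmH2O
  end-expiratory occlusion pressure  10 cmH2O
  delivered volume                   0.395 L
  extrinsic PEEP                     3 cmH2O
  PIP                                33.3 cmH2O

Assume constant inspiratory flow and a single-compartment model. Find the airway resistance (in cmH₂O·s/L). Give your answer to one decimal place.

Flow: 53 L/min ÷ 60 = 0.8833 L/s.
Total PEEP = 10 cmH2O (set 3 + intrinsic 7); this is the baseline alveolar pressure.
Equation of motion (constant flow): PIP = Vt/C + R·V̇ + PEEP.
R·V̇ = PIP − Vt/C − PEEP = 33.3 − 395/70.5 − 10 = 33.3 − 5.603 − 10 = 17.697 cmH2O.
R = 17.697 / 0.8833 = 20.035 cmH2O·s/L.

20.0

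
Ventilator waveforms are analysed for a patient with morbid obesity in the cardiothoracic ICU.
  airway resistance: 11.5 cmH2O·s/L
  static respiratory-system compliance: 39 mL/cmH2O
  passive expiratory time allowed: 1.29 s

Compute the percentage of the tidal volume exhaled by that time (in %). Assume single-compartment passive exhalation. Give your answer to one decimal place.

94.4

τ = R × C = 11.5 × 39 mL/cmH2O = 11.5 × 0.039 L/cmH2O = 0.4485 s.
Passive exhalation: V(t)/V₀ = e^(−t/τ) = e^(−1.29/0.4485) = 0.05635.
Fraction exhaled = 1 − 0.05635 = 0.9437 → 94.37%.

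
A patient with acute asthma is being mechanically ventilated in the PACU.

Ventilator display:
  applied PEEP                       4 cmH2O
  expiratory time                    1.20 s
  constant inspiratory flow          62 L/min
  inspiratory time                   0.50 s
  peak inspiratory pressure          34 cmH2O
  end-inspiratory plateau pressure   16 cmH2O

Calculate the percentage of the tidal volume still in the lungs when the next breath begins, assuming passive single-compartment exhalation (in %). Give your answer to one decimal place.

Flow: 62 L/min ÷ 60 = 1.0333 L/s.
Vt = flow × Ti = 1.0333 L/s × 0.50 s × 1000 mL/L = 516.65 mL.
R = (PIP − Pplat)/V̇ = (34 − 16) / 1.0333 = 18.0/1.0333 = 17.42 cmH2O·s/L.
C = Vt/(Pplat − PEEP) = 516.65 / (16 − 4) = 516.65/12.0 = 43.054 mL/cmH2O.
τ = R × C = 17.42 × 0.04305 L/cmH2O = 0.7499 s.
Fraction remaining at end-expiration = e^(−Te/τ) = e^(−1.20/0.7499) = 0.2019 → 20.19%.

20.2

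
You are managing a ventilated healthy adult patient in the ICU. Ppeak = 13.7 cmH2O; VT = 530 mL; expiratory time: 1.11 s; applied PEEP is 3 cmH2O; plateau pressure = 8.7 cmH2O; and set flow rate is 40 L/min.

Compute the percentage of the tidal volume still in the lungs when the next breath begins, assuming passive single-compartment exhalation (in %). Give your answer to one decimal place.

Flow: 40 L/min ÷ 60 = 0.6667 L/s.
R = (PIP − Pplat)/V̇ = (13.7 − 8.7) / 0.6667 = 5.0/0.6667 = 7.5 cmH2O·s/L.
C = Vt/(Pplat − PEEP) = 530.0 / (8.7 − 3) = 530.0/5.7 = 92.982 mL/cmH2O.
τ = R × C = 7.5 × 0.09298 L/cmH2O = 0.6974 s.
Fraction remaining at end-expiration = e^(−Te/τ) = e^(−1.11/0.6974) = 0.2036 → 20.36%.

20.4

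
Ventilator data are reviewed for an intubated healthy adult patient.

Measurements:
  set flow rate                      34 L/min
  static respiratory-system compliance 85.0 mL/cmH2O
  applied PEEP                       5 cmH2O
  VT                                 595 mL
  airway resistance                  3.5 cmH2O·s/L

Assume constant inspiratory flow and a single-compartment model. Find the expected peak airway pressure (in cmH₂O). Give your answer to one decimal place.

14.0

Flow: 34 L/min ÷ 60 = 0.5667 L/s.
Equation of motion (constant flow): PIP = Vt/C + R·V̇ + PEEP.
PIP = 595/85.0 + 3.5×0.5667 + 5 = 7.0 + 1.983 + 5 = 13.983 cmH2O.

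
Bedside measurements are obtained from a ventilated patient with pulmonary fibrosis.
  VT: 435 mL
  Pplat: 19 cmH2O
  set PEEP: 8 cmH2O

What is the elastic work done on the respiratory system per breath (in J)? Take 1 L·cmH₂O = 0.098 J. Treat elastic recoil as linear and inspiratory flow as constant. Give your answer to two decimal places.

Elastic work ≈ ½ × (Pplat − PEEP) × Vt = 0.5 × (19 − 8) × 0.435 L = 0.5 × 11.0 × 0.435 = 2.393 L·cmH2O.
× 0.098 J/(L·cmH2O) → 0.2345 J.

0.23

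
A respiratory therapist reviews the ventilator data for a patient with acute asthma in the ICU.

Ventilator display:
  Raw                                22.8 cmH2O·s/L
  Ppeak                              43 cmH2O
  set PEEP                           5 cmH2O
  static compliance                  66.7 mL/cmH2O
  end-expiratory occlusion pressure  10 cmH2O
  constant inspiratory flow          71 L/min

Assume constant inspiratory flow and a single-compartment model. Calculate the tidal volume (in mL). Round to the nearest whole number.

402

Flow: 71 L/min ÷ 60 = 1.1833 L/s.
Total PEEP = 10 cmH2O (set 5 + intrinsic 5); this is the baseline alveolar pressure.
Equation of motion (constant flow): PIP = Vt/C + R·V̇ + PEEP.
Vt/C = PIP − R·V̇ − PEEP = 43 − 26.979 − 10 = 6.021 cmH2O.
Vt = C × 6.021 = 66.7 × 6.021 = 401.6 mL.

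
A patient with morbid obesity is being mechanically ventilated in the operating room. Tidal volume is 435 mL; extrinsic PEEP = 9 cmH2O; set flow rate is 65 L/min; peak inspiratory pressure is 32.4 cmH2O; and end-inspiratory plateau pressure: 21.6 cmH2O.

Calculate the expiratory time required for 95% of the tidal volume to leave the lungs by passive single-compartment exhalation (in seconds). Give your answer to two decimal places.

Flow: 65 L/min ÷ 60 = 1.0833 L/s.
R = (PIP − Pplat)/V̇ = (32.4 − 21.6) / 1.0833 = 10.8/1.0833 = 9.97 cmH2O·s/L.
C = Vt/(Pplat − PEEP) = 435.0 / (21.6 − 9) = 435.0/12.6 = 34.524 mL/cmH2O.
τ = R × C = 9.97 × 0.03452 L/cmH2O = 0.3442 s.
t = −τ·ln(1 − 0.95) = −0.3442·ln(0.05) = 1.031 s.

1.03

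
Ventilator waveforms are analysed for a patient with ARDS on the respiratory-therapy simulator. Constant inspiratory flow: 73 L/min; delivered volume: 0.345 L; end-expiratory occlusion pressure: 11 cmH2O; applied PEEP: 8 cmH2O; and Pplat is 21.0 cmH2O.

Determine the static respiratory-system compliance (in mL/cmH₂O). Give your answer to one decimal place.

34.5

End-expiratory occlusion gives total PEEP = 11 cmH2O (intrinsic PEEP = 11 − 8 = 3). Use total PEEP for the elastic gradient.
Cstat = Vt / (Pplat − PEEPtotal) = 345 / (21.0 − 11) = 345 / 10.0 = 34.5 mL/cmH2O.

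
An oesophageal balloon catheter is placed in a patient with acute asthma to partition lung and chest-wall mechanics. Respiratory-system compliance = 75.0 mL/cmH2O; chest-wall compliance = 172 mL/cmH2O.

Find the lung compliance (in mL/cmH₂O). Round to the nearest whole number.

133

1/CL = 1/Crs − 1/Ccw.
1/CL = 1/75.0 − 1/172 = 0.007519.
CL = 133.0 mL/cmH2O.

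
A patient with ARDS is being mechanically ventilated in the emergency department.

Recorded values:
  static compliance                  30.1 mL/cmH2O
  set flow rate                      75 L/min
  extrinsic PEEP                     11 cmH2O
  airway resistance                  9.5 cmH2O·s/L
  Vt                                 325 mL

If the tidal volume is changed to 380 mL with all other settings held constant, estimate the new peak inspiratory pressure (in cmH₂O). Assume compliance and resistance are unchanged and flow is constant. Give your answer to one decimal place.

Flow: 75 L/min ÷ 60 = 1.25 L/s.
PIP = Vt/C + R·V̇ + PEEP (constant-flow equation of motion).
Only the elastic term changes: ΔPIP = ΔVt / C = (380 − 325) / 30.1 = 1.827 cmH2O.
Original PIP = 325/30.1 + 9.5×1.25 + 11 = 33.672 cmH2O; new PIP = 33.672 + (1.827) = 35.499 cmH2O.

35.5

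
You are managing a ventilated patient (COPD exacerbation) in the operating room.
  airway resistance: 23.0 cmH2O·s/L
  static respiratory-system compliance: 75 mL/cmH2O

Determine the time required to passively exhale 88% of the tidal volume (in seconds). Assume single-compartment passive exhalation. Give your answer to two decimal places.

τ = R × C = 23.0 × 75 mL/cmH2O = 23.0 × 0.075 L/cmH2O = 1.725 s.
Exhaled fraction f = 1 − e^(−t/τ) → t = −τ·ln(1 − f) = −1.725·ln(0.12) = 3.657 s.

3.66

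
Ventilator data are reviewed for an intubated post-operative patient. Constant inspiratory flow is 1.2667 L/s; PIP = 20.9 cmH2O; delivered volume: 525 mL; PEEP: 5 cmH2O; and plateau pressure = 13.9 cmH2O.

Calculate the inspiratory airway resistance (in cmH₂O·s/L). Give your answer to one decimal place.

5.5

Raw = (PIP − Pplat) / flow = (20.9 − 13.9) / 1.2667 = 7.0 / 1.2667 = 5.526 cmH2O·s/L.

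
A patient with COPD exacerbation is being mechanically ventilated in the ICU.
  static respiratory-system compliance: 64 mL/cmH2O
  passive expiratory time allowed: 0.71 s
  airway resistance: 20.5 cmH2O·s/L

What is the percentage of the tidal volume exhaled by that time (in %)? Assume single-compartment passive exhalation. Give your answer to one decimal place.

τ = R × C = 20.5 × 64 mL/cmH2O = 20.5 × 0.064 L/cmH2O = 1.312 s.
Passive exhalation: V(t)/V₀ = e^(−t/τ) = e^(−0.71/1.312) = 0.5821.
Fraction exhaled = 1 − 0.5821 = 0.4179 → 41.79%.

41.8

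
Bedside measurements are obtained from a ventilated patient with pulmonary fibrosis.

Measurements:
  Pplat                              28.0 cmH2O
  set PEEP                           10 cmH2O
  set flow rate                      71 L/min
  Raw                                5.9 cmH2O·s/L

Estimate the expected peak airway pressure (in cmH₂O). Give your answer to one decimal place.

35.0

Flow: 71 L/min ÷ 60 = 1.1833 L/s.
PIP = Pplat + Raw × flow = 28.0 + 5.9 × 1.1833 = 28.0 + 6.981 = 34.981 cmH2O.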